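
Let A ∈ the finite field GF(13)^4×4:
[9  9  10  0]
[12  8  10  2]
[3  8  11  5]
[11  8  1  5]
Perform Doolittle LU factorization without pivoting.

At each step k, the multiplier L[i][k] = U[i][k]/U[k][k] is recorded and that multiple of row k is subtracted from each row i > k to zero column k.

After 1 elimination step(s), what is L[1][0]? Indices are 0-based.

k=0: U[0][0]=9
  eliminate (1,0): mult=10, new row 1: (0, 9, 1, 2); set L[1][0]=10
  eliminate (2,0): mult=9, new row 2: (0, 5, 12, 5); set L[2][0]=9
  eliminate (3,0): mult=7, new row 3: (0, 10, 9, 5); set L[3][0]=7

L[1][0] = 10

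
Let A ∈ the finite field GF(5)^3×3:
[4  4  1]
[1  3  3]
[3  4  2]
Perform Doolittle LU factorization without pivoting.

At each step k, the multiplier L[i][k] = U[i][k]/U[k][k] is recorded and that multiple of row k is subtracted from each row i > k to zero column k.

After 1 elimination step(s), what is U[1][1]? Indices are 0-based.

U[1][1] = 2

[col 0] pivot 4
  R1 -= 4*R0 → (0, 2, 4)  (L[1][0] := 4)
  R2 -= 2*R0 → (0, 1, 0)  (L[2][0] := 2)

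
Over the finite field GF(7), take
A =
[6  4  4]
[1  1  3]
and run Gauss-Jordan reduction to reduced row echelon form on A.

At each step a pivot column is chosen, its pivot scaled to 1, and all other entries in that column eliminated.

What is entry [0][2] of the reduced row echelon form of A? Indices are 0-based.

M[0][2] = 3

pivot(0,0)=6: scale R0 → (1, 3, 3)
  clear (1,0): R1 −= (1)R0 → (0, 5, 0)
pivot(1,1)=5: scale R1 → (0, 1, 0)
  clear (0,1): R0 −= (3)R1 → (1, 0, 3)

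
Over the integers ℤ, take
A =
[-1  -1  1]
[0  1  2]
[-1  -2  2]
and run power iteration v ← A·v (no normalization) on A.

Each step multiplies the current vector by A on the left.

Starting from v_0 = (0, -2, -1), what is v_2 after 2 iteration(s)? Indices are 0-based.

v_0 = (0, -2, -1).
v_1 = A·v_0 = (1, -4, 2).
v_2 = A·v_1 = (5, 0, 11).

v_2 = (5, 0, 11)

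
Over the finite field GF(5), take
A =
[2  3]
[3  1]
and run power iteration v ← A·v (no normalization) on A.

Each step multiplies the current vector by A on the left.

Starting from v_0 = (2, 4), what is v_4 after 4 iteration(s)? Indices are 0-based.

v_4 = (3, 3)

v_0 = (2, 4).
v_1 = A·v_0 = (1, 0).
v_2 = A·v_1 = (2, 3).
v_3 = A·v_2 = (3, 4).
v_4 = A·v_3 = (3, 3).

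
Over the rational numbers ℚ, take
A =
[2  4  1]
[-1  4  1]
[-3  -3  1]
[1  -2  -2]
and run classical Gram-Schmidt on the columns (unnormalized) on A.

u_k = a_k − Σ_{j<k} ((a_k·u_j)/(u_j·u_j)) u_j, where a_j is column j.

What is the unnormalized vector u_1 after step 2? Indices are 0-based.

u_1 = (38/15, 71/15, -4/5, -41/15)

Step 1: u_0 = a_0 = (2, -1, -3, 1).
Step 2: u_1 = a_1 − (11/15)·u_0 = (38/15, 71/15, -4/5, -41/15).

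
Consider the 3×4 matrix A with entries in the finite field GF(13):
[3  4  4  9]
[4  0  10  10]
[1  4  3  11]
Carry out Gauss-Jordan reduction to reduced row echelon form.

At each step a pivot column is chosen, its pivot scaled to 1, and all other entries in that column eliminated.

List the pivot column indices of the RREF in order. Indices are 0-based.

pivot columns: 0, 1, 2

step 1: normalize row 0 (÷3) = (1, 10, 10, 3)
  row 1: subtract 4×row0 = (0, 12, 9, 11)
  row 2: subtract 1×row0 = (0, 7, 6, 8)
step 2: normalize row 1 (÷12) = (0, 1, 4, 2)
  row 0: subtract 10×row1 = (1, 0, 9, 9)
  row 2: subtract 7×row1 = (0, 0, 4, 7)
step 3: normalize row 2 (÷4) = (0, 0, 1, 5)
  row 0: subtract 9×row2 = (1, 0, 0, 3)
  row 1: subtract 4×row2 = (0, 1, 0, 8)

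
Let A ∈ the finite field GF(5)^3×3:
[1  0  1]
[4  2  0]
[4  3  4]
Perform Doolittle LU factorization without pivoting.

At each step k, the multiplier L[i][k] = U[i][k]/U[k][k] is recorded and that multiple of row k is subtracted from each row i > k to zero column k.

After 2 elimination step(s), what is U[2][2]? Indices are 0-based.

k=0: U[0][0]=1
  eliminate (1,0): mult=4, new row 1: (0, 2, 1); set L[1][0]=4
  eliminate (2,0): mult=4, new row 2: (0, 3, 0); set L[2][0]=4
k=1: U[1][1]=2
  eliminate (2,1): mult=4, new row 2: (0, 0, 1); set L[2][1]=4

U[2][2] = 1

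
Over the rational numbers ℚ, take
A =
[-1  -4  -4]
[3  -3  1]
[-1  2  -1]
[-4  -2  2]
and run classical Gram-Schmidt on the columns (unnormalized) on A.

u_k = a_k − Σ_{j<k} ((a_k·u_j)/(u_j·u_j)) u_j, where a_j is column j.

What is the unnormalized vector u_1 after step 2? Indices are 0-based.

Step 1: u_0 = a_0 = (-1, 3, -1, -4).
Step 2: u_1 = a_1 − (1/27)·u_0 = (-107/27, -28/9, 55/27, -50/27).

u_1 = (-107/27, -28/9, 55/27, -50/27)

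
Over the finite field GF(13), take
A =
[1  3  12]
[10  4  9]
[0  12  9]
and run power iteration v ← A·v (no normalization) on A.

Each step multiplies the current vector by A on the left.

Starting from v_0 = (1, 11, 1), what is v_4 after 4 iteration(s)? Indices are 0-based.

v_0 = (1, 11, 1).
v_1 = A·v_0 = (7, 11, 11).
v_2 = A·v_1 = (3, 5, 10).
v_3 = A·v_2 = (8, 10, 7).
v_4 = A·v_3 = (5, 1, 1).

v_4 = (5, 1, 1)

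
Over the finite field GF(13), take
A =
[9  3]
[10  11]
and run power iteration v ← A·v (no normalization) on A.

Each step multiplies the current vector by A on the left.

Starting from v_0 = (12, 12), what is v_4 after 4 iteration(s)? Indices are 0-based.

v_0 = (12, 12).
v_1 = A·v_0 = (1, 5).
v_2 = A·v_1 = (11, 0).
v_3 = A·v_2 = (8, 6).
v_4 = A·v_3 = (12, 3).

v_4 = (12, 3)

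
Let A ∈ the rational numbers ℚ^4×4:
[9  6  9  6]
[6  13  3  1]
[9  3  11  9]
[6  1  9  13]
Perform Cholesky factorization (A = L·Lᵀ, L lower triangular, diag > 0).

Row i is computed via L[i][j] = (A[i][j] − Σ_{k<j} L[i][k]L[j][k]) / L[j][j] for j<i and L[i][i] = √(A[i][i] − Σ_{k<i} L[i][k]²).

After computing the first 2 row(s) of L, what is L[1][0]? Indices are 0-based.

L[1][0] = 2

Step 1: L[0][0] = √(9) = 3.
  L[1][0] = (6) / L[0][0] = 2.
Step 2: L[1][1] = √(9) = 3.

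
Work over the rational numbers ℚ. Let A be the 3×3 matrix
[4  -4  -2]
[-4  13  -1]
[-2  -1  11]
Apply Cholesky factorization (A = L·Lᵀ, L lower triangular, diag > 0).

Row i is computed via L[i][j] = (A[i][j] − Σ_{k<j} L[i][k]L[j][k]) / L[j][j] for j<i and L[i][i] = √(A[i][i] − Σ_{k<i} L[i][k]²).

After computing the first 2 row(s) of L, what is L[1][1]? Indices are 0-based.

Step 1: L[0][0] = √(4) = 2.
  L[1][0] = (-4) / L[0][0] = -2.
Step 2: L[1][1] = √(9) = 3.

L[1][1] = 3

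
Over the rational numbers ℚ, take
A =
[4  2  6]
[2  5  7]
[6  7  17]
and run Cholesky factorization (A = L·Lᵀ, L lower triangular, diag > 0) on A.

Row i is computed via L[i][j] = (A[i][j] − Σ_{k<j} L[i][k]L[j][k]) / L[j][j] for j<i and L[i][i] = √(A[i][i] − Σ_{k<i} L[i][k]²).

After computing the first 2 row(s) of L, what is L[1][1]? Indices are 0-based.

Step 1: L[0][0] = √(4) = 2.
  L[1][0] = (2) / L[0][0] = 1.
Step 2: L[1][1] = √(4) = 2.

L[1][1] = 2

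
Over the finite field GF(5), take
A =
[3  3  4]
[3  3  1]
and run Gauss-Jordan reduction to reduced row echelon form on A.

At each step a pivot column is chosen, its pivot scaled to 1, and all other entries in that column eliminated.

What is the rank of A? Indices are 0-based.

rank = 2

step 1: normalize row 0 (÷3) = (1, 1, 3)
  row 1: subtract 3×row0 = (0, 0, 2)
skip col 1 (zero from row 1)
step 2: normalize row 1 (÷2) = (0, 0, 1)
  row 0: subtract 3×row1 = (1, 1, 0)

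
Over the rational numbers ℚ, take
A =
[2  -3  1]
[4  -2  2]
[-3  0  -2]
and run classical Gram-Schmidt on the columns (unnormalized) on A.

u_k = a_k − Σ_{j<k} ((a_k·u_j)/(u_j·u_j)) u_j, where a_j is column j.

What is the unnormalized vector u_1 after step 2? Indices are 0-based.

u_1 = (-59/29, -2/29, -42/29)

Step 1: u_0 = a_0 = (2, 4, -3).
Step 2: u_1 = a_1 − (-14/29)·u_0 = (-59/29, -2/29, -42/29).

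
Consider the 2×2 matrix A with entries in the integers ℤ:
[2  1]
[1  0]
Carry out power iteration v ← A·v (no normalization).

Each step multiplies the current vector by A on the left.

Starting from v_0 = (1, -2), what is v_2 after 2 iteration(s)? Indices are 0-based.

v_0 = (1, -2).
v_1 = A·v_0 = (0, 1).
v_2 = A·v_1 = (1, 0).

v_2 = (1, 0)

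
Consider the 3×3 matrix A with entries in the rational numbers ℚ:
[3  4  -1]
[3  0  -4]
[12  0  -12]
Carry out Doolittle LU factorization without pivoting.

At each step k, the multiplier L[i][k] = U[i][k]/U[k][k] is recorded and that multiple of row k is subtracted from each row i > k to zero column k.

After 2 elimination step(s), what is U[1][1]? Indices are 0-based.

U[1][1] = -4

Step 1: pivot at (0,0) is 3.
  row1 ← row1 − (1)·row0  ⇒  L[1][0]=1, U row1=(0, -4, -3)
  row2 ← row2 − (4)·row0  ⇒  L[2][0]=4, U row2=(0, -16, -8)
Step 2: pivot at (1,1) is -4.
  row2 ← row2 − (4)·row1  ⇒  L[2][1]=4, U row2=(0, 0, 4)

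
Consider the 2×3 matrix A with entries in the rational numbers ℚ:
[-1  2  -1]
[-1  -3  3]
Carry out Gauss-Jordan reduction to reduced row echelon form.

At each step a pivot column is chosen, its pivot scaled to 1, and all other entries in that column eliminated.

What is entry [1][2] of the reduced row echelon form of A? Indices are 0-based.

pivot(0,0)=-1: scale R0 → (1, -2, 1)
  clear (1,0): R1 −= (-1)R0 → (0, -5, 4)
pivot(1,1)=-5: scale R1 → (0, 1, -4/5)
  clear (0,1): R0 −= (-2)R1 → (1, 0, -3/5)

M[1][2] = -4/5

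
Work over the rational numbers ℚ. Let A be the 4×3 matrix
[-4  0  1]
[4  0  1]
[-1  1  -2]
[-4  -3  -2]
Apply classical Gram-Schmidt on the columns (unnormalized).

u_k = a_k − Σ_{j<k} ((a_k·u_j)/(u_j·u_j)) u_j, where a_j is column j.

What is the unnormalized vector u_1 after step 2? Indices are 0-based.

Step 1: u_0 = a_0 = (-4, 4, -1, -4).
Step 2: u_1 = a_1 − (11/49)·u_0 = (44/49, -44/49, 60/49, -103/49).

u_1 = (44/49, -44/49, 60/49, -103/49)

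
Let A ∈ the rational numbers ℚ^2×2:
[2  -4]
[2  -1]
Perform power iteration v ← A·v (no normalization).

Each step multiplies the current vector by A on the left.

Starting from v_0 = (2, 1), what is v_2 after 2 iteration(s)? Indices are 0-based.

v_2 = (-12, -3)

v_0 = (2, 1).
v_1 = A·v_0 = (0, 3).
v_2 = A·v_1 = (-12, -3).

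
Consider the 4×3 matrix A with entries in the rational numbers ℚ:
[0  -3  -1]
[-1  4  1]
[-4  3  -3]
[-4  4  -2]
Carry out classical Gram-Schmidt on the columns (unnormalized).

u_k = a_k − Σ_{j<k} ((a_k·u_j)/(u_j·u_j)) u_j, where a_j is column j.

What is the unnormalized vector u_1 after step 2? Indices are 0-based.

Step 1: u_0 = a_0 = (0, -1, -4, -4).
Step 2: u_1 = a_1 − (-32/33)·u_0 = (-3, 100/33, -29/33, 4/33).

u_1 = (-3, 100/33, -29/33, 4/33)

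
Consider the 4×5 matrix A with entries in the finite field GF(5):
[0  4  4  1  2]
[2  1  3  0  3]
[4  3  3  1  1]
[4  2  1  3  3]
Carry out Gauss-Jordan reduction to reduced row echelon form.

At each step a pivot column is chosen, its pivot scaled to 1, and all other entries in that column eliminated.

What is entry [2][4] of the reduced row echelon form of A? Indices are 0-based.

M[2][4] = 4

[1] R0 <-> R1
[1] R0 /= 2  ⇒  (1, 3, 4, 0, 4)
     R2 -= 4·R0  ⇒  (0, 1, 2, 1, 0)
     R3 -= 4·R0  ⇒  (0, 0, 0, 3, 2)
[2] R1 /= 4  ⇒  (0, 1, 1, 4, 3)
     R0 -= 3·R1  ⇒  (1, 0, 1, 3, 0)
     R2 -= 1·R1  ⇒  (0, 0, 1, 2, 2)
[3] R2 /= 1  ⇒  (0, 0, 1, 2, 2)
     R0 -= 1·R2  ⇒  (1, 0, 0, 1, 3)
     R1 -= 1·R2  ⇒  (0, 1, 0, 2, 1)
[4] R3 /= 3  ⇒  (0, 0, 0, 1, 4)
     R0 -= 1·R3  ⇒  (1, 0, 0, 0, 4)
     R1 -= 2·R3  ⇒  (0, 1, 0, 0, 3)
     R2 -= 2·R3  ⇒  (0, 0, 1, 0, 4)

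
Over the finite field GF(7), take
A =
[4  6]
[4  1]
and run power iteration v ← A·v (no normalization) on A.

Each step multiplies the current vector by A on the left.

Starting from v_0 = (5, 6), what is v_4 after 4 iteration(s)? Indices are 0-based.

v_0 = (5, 6).
v_1 = A·v_0 = (0, 5).
v_2 = A·v_1 = (2, 5).
v_3 = A·v_2 = (3, 6).
v_4 = A·v_3 = (6, 4).

v_4 = (6, 4)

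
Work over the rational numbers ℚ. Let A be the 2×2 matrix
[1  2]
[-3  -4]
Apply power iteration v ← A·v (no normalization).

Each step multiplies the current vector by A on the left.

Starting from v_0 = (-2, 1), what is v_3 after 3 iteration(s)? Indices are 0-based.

v_0 = (-2, 1).
v_1 = A·v_0 = (0, 2).
v_2 = A·v_1 = (4, -8).
v_3 = A·v_2 = (-12, 20).

v_3 = (-12, 20)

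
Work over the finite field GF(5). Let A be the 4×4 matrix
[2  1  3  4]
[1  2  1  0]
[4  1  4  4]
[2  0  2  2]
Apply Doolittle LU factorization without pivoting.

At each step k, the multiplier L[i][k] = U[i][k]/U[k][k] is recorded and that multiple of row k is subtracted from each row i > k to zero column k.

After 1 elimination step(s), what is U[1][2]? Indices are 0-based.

U[1][2] = 2

Step 1: pivot at (0,0) is 2.
  row1 ← row1 − (3)·row0  ⇒  L[1][0]=3, U row1=(0, 4, 2, 3)
  row2 ← row2 − (2)·row0  ⇒  L[2][0]=2, U row2=(0, 4, 3, 1)
  row3 ← row3 − (1)·row0  ⇒  L[3][0]=1, U row3=(0, 4, 4, 3)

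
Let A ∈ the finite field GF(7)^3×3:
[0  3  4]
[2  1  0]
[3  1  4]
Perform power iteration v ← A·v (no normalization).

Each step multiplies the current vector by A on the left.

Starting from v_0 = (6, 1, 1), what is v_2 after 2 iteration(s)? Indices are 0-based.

v_2 = (5, 6, 0)

v_0 = (6, 1, 1).
v_1 = A·v_0 = (0, 6, 2).
v_2 = A·v_1 = (5, 6, 0).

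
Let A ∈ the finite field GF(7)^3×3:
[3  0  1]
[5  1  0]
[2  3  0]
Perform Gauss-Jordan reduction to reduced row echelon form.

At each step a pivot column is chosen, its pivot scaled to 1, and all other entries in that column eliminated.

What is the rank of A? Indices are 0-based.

pivot(0,0)=3: scale R0 → (1, 0, 5)
  clear (1,0): R1 −= (5)R0 → (0, 1, 3)
  clear (2,0): R2 −= (2)R0 → (0, 3, 4)
pivot(1,1)=1: scale R1 → (0, 1, 3)
  clear (2,1): R2 −= (3)R1 → (0, 0, 2)
pivot(2,2)=2: scale R2 → (0, 0, 1)
  clear (0,2): R0 −= (5)R2 → (1, 0, 0)
  clear (1,2): R1 −= (3)R2 → (0, 1, 0)

rank = 3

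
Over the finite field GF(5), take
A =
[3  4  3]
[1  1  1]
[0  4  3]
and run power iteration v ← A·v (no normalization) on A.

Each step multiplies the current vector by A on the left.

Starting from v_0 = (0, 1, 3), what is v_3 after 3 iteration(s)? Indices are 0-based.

v_0 = (0, 1, 3).
v_1 = A·v_0 = (3, 4, 3).
v_2 = A·v_1 = (4, 0, 0).
v_3 = A·v_2 = (2, 4, 0).

v_3 = (2, 4, 0)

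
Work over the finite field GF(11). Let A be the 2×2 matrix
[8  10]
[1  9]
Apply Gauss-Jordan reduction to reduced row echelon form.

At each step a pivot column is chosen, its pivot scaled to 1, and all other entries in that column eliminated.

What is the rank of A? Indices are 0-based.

pivot(0,0)=8: scale R0 → (1, 4)
  clear (1,0): R1 −= (1)R0 → (0, 5)
pivot(1,1)=5: scale R1 → (0, 1)
  clear (0,1): R0 −= (4)R1 → (1, 0)

rank = 2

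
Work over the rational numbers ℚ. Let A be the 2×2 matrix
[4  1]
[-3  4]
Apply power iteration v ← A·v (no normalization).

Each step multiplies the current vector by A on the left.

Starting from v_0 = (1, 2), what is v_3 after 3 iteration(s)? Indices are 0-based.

v_0 = (1, 2).
v_1 = A·v_0 = (6, 5).
v_2 = A·v_1 = (29, 2).
v_3 = A·v_2 = (118, -79).

v_3 = (118, -79)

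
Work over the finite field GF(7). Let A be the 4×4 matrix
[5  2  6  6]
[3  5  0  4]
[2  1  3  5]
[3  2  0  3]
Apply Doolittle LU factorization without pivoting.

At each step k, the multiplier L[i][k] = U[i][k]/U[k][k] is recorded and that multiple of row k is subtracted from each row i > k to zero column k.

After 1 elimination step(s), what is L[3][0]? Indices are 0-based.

Step 1: pivot at (0,0) is 5.
  row1 ← row1 − (2)·row0  ⇒  L[1][0]=2, U row1=(0, 1, 2, 6)
  row2 ← row2 − (6)·row0  ⇒  L[2][0]=6, U row2=(0, 3, 2, 4)
  row3 ← row3 − (2)·row0  ⇒  L[3][0]=2, U row3=(0, 5, 2, 5)

L[3][0] = 2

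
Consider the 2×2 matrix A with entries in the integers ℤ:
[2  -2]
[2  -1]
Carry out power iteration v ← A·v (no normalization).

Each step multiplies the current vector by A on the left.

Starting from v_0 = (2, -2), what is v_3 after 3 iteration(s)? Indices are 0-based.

v_0 = (2, -2).
v_1 = A·v_0 = (8, 6).
v_2 = A·v_1 = (4, 10).
v_3 = A·v_2 = (-12, -2).

v_3 = (-12, -2)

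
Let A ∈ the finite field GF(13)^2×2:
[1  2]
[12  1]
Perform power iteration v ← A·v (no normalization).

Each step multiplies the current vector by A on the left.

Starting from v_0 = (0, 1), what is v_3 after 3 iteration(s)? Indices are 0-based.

v_0 = (0, 1).
v_1 = A·v_0 = (2, 1).
v_2 = A·v_1 = (4, 12).
v_3 = A·v_2 = (2, 8).

v_3 = (2, 8)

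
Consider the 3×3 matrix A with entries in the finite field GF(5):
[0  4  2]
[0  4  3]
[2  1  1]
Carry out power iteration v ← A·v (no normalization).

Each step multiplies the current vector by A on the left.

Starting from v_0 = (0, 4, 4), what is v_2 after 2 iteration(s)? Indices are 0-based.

v_2 = (3, 1, 4)

v_0 = (0, 4, 4).
v_1 = A·v_0 = (4, 3, 3).
v_2 = A·v_1 = (3, 1, 4).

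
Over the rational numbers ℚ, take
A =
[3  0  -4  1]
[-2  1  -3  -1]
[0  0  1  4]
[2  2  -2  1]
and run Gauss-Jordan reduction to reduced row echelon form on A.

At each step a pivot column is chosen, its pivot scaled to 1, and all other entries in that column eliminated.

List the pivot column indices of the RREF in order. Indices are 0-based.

pivot(0,0)=3: scale R0 → (1, 0, -4/3, 1/3)
  clear (1,0): R1 −= (-2)R0 → (0, 1, -17/3, -1/3)
  clear (3,0): R3 −= (2)R0 → (0, 2, 2/3, 1/3)
pivot(1,1)=1: scale R1 → (0, 1, -17/3, -1/3)
  clear (3,1): R3 −= (2)R1 → (0, 0, 12, 1)
pivot(2,2)=1: scale R2 → (0, 0, 1, 4)
  clear (0,2): R0 −= (-4/3)R2 → (1, 0, 0, 17/3)
  clear (1,2): R1 −= (-17/3)R2 → (0, 1, 0, 67/3)
  clear (3,2): R3 −= (12)R2 → (0, 0, 0, -47)
pivot(3,3)=-47: scale R3 → (0, 0, 0, 1)
  clear (0,3): R0 −= (17/3)R3 → (1, 0, 0, 0)
  clear (1,3): R1 −= (67/3)R3 → (0, 1, 0, 0)
  clear (2,3): R2 −= (4)R3 → (0, 0, 1, 0)

pivot columns: 0, 1, 2, 3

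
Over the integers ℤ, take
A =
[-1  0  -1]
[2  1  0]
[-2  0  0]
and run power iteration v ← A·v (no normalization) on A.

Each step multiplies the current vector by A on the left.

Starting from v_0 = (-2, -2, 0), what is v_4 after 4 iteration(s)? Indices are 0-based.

v_0 = (-2, -2, 0).
v_1 = A·v_0 = (2, -6, 4).
v_2 = A·v_1 = (-6, -2, -4).
v_3 = A·v_2 = (10, -14, 12).
v_4 = A·v_3 = (-22, 6, -20).

v_4 = (-22, 6, -20)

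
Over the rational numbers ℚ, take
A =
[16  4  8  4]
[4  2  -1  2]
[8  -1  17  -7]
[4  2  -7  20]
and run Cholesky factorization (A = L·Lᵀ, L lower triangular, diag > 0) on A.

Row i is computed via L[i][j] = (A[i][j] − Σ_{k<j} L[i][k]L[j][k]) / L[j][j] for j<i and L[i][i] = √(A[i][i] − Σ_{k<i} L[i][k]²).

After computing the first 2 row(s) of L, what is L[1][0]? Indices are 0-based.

L[1][0] = 1

Step 1: L[0][0] = √(16) = 4.
  L[1][0] = (4) / L[0][0] = 1.
Step 2: L[1][1] = √(1) = 1.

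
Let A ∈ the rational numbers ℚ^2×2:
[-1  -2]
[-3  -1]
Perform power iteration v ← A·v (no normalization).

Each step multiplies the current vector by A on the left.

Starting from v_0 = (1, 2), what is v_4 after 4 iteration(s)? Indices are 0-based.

v_4 = (185, 230)

v_0 = (1, 2).
v_1 = A·v_0 = (-5, -5).
v_2 = A·v_1 = (15, 20).
v_3 = A·v_2 = (-55, -65).
v_4 = A·v_3 = (185, 230).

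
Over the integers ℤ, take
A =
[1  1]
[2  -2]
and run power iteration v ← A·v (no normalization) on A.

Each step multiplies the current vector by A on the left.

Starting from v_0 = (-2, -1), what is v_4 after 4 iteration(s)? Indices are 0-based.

v_0 = (-2, -1).
v_1 = A·v_0 = (-3, -2).
v_2 = A·v_1 = (-5, -2).
v_3 = A·v_2 = (-7, -6).
v_4 = A·v_3 = (-13, -2).

v_4 = (-13, -2)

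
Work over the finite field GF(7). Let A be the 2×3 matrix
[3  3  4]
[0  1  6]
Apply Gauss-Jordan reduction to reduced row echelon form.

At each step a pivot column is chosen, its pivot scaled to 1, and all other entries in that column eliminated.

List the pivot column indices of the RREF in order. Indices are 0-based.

pivot columns: 0, 1

pivot(0,0)=3: scale R0 → (1, 1, 6)
pivot(1,1)=1: scale R1 → (0, 1, 6)
  clear (0,1): R0 −= (1)R1 → (1, 0, 0)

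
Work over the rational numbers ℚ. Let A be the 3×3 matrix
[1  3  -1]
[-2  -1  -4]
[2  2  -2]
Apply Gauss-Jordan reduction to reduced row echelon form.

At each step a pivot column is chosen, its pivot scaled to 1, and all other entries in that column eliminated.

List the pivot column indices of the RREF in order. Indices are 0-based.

pivot columns: 0, 1, 2

step 1: normalize row 0 (÷1) = (1, 3, -1)
  row 1: subtract -2×row0 = (0, 5, -6)
  row 2: subtract 2×row0 = (0, -4, 0)
step 2: normalize row 1 (÷5) = (0, 1, -6/5)
  row 0: subtract 3×row1 = (1, 0, 13/5)
  row 2: subtract -4×row1 = (0, 0, -24/5)
step 3: normalize row 2 (÷-24/5) = (0, 0, 1)
  row 0: subtract 13/5×row2 = (1, 0, 0)
  row 1: subtract -6/5×row2 = (0, 1, 0)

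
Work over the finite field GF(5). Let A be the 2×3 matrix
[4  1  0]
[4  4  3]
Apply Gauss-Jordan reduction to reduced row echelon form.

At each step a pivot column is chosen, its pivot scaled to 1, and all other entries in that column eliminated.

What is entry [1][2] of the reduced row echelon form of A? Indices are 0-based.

pivot(0,0)=4: scale R0 → (1, 4, 0)
  clear (1,0): R1 −= (4)R0 → (0, 3, 3)
pivot(1,1)=3: scale R1 → (0, 1, 1)
  clear (0,1): R0 −= (4)R1 → (1, 0, 1)

M[1][2] = 1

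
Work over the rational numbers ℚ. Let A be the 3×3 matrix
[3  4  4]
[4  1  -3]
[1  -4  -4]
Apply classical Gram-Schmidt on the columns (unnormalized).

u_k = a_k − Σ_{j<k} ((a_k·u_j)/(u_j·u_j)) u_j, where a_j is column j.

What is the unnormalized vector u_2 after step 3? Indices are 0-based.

u_2 = (32/21, -512/357, 416/357)

Step 1: u_0 = a_0 = (3, 4, 1).
Step 2: u_1 = a_1 − (6/13)·u_0 = (34/13, -11/13, -58/13).
Step 3: u_2 = a_2 − (-2/13)·u_0 − (401/357)·u_1 = (32/21, -512/357, 416/357).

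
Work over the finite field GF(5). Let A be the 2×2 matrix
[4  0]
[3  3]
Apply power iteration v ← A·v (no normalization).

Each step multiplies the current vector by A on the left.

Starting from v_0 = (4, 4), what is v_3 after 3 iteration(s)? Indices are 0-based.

v_0 = (4, 4).
v_1 = A·v_0 = (1, 4).
v_2 = A·v_1 = (4, 0).
v_3 = A·v_2 = (1, 2).

v_3 = (1, 2)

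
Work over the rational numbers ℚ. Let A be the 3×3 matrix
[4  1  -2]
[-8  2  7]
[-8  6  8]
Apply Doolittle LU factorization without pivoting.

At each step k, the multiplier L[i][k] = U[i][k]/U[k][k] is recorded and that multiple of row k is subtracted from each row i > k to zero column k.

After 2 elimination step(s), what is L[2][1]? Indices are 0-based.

L[2][1] = 2

[col 0] pivot 4
  R1 -= -2*R0 → (0, 4, 3)  (L[1][0] := -2)
  R2 -= -2*R0 → (0, 8, 4)  (L[2][0] := -2)
[col 1] pivot 4
  R2 -= 2*R1 → (0, 0, -2)  (L[2][1] := 2)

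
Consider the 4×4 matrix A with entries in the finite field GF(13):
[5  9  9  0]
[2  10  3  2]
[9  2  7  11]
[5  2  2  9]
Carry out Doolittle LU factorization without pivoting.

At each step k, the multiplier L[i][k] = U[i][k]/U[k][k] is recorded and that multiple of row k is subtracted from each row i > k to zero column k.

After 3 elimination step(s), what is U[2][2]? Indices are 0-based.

k=0: U[0][0]=5
  eliminate (1,0): mult=3, new row 1: (0, 9, 2, 2); set L[1][0]=3
  eliminate (2,0): mult=7, new row 2: (0, 4, 9, 11); set L[2][0]=7
  eliminate (3,0): mult=1, new row 3: (0, 6, 6, 9); set L[3][0]=1
k=1: U[1][1]=9
  eliminate (2,1): mult=12, new row 2: (0, 0, 11, 0); set L[2][1]=12
  eliminate (3,1): mult=5, new row 3: (0, 0, 9, 12); set L[3][1]=5
k=2: U[2][2]=11
  eliminate (3,2): mult=2, new row 3: (0, 0, 0, 12); set L[3][2]=2

U[2][2] = 11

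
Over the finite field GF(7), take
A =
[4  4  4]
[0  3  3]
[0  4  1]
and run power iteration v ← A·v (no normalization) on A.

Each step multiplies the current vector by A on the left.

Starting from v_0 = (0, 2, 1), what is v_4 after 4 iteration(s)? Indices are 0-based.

v_4 = (3, 1, 0)

v_0 = (0, 2, 1).
v_1 = A·v_0 = (5, 2, 2).
v_2 = A·v_1 = (1, 5, 3).
v_3 = A·v_2 = (1, 3, 2).
v_4 = A·v_3 = (3, 1, 0).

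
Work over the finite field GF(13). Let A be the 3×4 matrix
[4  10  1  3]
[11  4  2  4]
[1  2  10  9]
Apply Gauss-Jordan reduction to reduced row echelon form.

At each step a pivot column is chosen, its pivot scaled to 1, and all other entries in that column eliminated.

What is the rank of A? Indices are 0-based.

step 1: normalize row 0 (÷4) = (1, 9, 10, 4)
  row 1: subtract 11×row0 = (0, 9, 9, 12)
  row 2: subtract 1×row0 = (0, 6, 0, 5)
step 2: normalize row 1 (÷9) = (0, 1, 1, 10)
  row 0: subtract 9×row1 = (1, 0, 1, 5)
  row 2: subtract 6×row1 = (0, 0, 7, 10)
step 3: normalize row 2 (÷7) = (0, 0, 1, 7)
  row 0: subtract 1×row2 = (1, 0, 0, 11)
  row 1: subtract 1×row2 = (0, 1, 0, 3)

rank = 3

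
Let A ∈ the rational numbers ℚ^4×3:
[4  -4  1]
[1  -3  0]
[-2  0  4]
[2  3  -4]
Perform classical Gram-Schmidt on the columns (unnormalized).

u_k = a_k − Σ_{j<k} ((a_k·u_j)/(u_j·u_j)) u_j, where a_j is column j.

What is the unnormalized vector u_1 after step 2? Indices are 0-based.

Step 1: u_0 = a_0 = (4, 1, -2, 2).
Step 2: u_1 = a_1 − (-13/25)·u_0 = (-48/25, -62/25, -26/25, 101/25).

u_1 = (-48/25, -62/25, -26/25, 101/25)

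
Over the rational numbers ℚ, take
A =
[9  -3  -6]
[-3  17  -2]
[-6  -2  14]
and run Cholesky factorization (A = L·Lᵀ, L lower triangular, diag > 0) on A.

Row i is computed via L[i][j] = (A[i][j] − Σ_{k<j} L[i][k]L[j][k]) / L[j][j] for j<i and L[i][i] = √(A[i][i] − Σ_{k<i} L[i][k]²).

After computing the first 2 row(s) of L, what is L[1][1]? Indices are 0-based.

L[1][1] = 4

Step 1: L[0][0] = √(9) = 3.
  L[1][0] = (-3) / L[0][0] = -1.
Step 2: L[1][1] = √(16) = 4.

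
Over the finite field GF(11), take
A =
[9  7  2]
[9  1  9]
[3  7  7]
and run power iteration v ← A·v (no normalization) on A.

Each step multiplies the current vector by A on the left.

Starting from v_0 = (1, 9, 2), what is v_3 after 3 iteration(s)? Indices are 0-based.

v_0 = (1, 9, 2).
v_1 = A·v_0 = (10, 3, 3).
v_2 = A·v_1 = (7, 10, 6).
v_3 = A·v_2 = (2, 6, 1).

v_3 = (2, 6, 1)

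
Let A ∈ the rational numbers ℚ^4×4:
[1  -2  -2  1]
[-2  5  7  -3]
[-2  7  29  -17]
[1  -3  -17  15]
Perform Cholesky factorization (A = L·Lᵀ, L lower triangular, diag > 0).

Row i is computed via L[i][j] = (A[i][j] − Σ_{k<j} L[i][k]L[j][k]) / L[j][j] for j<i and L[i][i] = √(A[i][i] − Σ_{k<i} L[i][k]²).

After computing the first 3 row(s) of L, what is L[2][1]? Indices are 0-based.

L[2][1] = 3

Step 1: L[0][0] = √(1) = 1.
  L[1][0] = (-2) / L[0][0] = -2.
Step 2: L[1][1] = √(1) = 1.
  L[2][0] = (-2) / L[0][0] = -2.
  L[2][1] = (3) / L[1][1] = 3.
Step 3: L[2][2] = √(16) = 4.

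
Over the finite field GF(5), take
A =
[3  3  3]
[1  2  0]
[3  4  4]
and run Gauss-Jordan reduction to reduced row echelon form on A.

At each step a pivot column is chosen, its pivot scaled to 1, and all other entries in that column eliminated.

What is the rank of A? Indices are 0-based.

rank = 3

step 1: normalize row 0 (÷3) = (1, 1, 1)
  row 1: subtract 1×row0 = (0, 1, 4)
  row 2: subtract 3×row0 = (0, 1, 1)
step 2: normalize row 1 (÷1) = (0, 1, 4)
  row 0: subtract 1×row1 = (1, 0, 2)
  row 2: subtract 1×row1 = (0, 0, 2)
step 3: normalize row 2 (÷2) = (0, 0, 1)
  row 0: subtract 2×row2 = (1, 0, 0)
  row 1: subtract 4×row2 = (0, 1, 0)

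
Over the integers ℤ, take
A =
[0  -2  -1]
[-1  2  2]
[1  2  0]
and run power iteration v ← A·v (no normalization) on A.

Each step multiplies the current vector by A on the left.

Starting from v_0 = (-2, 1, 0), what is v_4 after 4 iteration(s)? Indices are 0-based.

v_4 = (-92, 130, 54)

v_0 = (-2, 1, 0).
v_1 = A·v_0 = (-2, 4, 0).
v_2 = A·v_1 = (-8, 10, 6).
v_3 = A·v_2 = (-26, 40, 12).
v_4 = A·v_3 = (-92, 130, 54).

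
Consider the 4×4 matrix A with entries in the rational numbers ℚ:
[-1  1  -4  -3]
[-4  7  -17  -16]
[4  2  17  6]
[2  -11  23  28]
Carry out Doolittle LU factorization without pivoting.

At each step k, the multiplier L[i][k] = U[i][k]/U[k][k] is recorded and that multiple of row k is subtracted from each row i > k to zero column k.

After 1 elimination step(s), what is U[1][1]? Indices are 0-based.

Step 1: pivot at (0,0) is -1.
  row1 ← row1 − (4)·row0  ⇒  L[1][0]=4, U row1=(0, 3, -1, -4)
  row2 ← row2 − (-4)·row0  ⇒  L[2][0]=-4, U row2=(0, 6, 1, -6)
  row3 ← row3 − (-2)·row0  ⇒  L[3][0]=-2, U row3=(0, -9, 15, 22)

U[1][1] = 3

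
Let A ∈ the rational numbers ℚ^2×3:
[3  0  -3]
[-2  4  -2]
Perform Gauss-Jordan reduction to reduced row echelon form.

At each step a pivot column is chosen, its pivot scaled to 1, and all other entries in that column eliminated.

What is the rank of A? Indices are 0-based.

[1] R0 /= 3  ⇒  (1, 0, -1)
     R1 -= -2·R0  ⇒  (0, 4, -4)
[2] R1 /= 4  ⇒  (0, 1, -1)

rank = 2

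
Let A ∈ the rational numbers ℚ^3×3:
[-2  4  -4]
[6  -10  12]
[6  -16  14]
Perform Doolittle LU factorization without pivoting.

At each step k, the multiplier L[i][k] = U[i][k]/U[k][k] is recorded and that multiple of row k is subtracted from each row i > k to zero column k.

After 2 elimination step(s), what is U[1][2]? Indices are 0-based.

k=0: U[0][0]=-2
  eliminate (1,0): mult=-3, new row 1: (0, 2, 0); set L[1][0]=-3
  eliminate (2,0): mult=-3, new row 2: (0, -4, 2); set L[2][0]=-3
k=1: U[1][1]=2
  eliminate (2,1): mult=-2, new row 2: (0, 0, 2); set L[2][1]=-2

U[1][2] = 0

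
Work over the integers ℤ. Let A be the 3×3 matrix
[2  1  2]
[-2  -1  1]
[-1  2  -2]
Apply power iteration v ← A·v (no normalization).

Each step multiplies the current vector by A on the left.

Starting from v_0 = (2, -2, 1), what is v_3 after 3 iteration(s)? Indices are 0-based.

v_3 = (-13, 43, -41)

v_0 = (2, -2, 1).
v_1 = A·v_0 = (4, -1, -8).
v_2 = A·v_1 = (-9, -15, 10).
v_3 = A·v_2 = (-13, 43, -41).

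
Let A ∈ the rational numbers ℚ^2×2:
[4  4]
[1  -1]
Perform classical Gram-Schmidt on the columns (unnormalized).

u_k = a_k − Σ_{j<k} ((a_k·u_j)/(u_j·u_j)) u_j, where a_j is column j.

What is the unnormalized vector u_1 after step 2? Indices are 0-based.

u_1 = (8/17, -32/17)

Step 1: u_0 = a_0 = (4, 1).
Step 2: u_1 = a_1 − (15/17)·u_0 = (8/17, -32/17).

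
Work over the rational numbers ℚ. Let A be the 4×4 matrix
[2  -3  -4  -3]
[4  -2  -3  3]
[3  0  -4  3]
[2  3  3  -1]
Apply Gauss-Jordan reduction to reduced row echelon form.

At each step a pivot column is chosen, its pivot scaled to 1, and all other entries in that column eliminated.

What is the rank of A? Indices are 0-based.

rank = 4

[1] R0 /= 2  ⇒  (1, -3/2, -2, -3/2)
     R1 -= 4·R0  ⇒  (0, 4, 5, 9)
     R2 -= 3·R0  ⇒  (0, 9/2, 2, 15/2)
     R3 -= 2·R0  ⇒  (0, 6, 7, 2)
[2] R1 /= 4  ⇒  (0, 1, 5/4, 9/4)
     R0 -= -3/2·R1  ⇒  (1, 0, -1/8, 15/8)
     R2 -= 9/2·R1  ⇒  (0, 0, -29/8, -21/8)
     R3 -= 6·R1  ⇒  (0, 0, -1/2, -23/2)
[3] R2 /= -29/8  ⇒  (0, 0, 1, 21/29)
     R0 -= -1/8·R2  ⇒  (1, 0, 0, 57/29)
     R1 -= 5/4·R2  ⇒  (0, 1, 0, 39/29)
     R3 -= -1/2·R2  ⇒  (0, 0, 0, -323/29)
[4] R3 /= -323/29  ⇒  (0, 0, 0, 1)
     R0 -= 57/29·R3  ⇒  (1, 0, 0, 0)
     R1 -= 39/29·R3  ⇒  (0, 1, 0, 0)
     R2 -= 21/29·R3  ⇒  (0, 0, 1, 0)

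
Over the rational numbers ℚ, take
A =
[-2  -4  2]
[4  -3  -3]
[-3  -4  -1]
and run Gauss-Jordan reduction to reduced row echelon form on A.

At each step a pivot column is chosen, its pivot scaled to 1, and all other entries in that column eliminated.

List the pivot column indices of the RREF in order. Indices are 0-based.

pivot columns: 0, 1, 2

step 1: normalize row 0 (÷-2) = (1, 2, -1)
  row 1: subtract 4×row0 = (0, -11, 1)
  row 2: subtract -3×row0 = (0, 2, -4)
step 2: normalize row 1 (÷-11) = (0, 1, -1/11)
  row 0: subtract 2×row1 = (1, 0, -9/11)
  row 2: subtract 2×row1 = (0, 0, -42/11)
step 3: normalize row 2 (÷-42/11) = (0, 0, 1)
  row 0: subtract -9/11×row2 = (1, 0, 0)
  row 1: subtract -1/11×row2 = (0, 1, 0)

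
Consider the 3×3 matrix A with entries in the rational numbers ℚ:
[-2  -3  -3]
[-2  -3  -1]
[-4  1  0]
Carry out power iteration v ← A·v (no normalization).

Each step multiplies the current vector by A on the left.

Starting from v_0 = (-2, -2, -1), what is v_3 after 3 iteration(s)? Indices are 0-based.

v_0 = (-2, -2, -1).
v_1 = A·v_0 = (13, 11, 6).
v_2 = A·v_1 = (-77, -65, -41).
v_3 = A·v_2 = (472, 390, 243).

v_3 = (472, 390, 243)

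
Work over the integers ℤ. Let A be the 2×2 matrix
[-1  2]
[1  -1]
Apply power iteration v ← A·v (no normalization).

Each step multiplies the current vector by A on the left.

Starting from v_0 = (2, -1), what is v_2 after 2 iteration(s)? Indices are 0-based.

v_0 = (2, -1).
v_1 = A·v_0 = (-4, 3).
v_2 = A·v_1 = (10, -7).

v_2 = (10, -7)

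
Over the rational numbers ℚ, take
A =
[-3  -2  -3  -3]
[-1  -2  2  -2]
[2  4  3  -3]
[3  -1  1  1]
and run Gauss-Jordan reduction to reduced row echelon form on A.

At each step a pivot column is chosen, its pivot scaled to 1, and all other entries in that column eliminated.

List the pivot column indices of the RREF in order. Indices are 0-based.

pivot(0,0)=-3: scale R0 → (1, 2/3, 1, 1)
  clear (1,0): R1 −= (-1)R0 → (0, -4/3, 3, -1)
  clear (2,0): R2 −= (2)R0 → (0, 8/3, 1, -5)
  clear (3,0): R3 −= (3)R0 → (0, -3, -2, -2)
pivot(1,1)=-4/3: scale R1 → (0, 1, -9/4, 3/4)
  clear (0,1): R0 −= (2/3)R1 → (1, 0, 5/2, 1/2)
  clear (2,1): R2 −= (8/3)R1 → (0, 0, 7, -7)
  clear (3,1): R3 −= (-3)R1 → (0, 0, -35/4, 1/4)
pivot(2,2)=7: scale R2 → (0, 0, 1, -1)
  clear (0,2): R0 −= (5/2)R2 → (1, 0, 0, 3)
  clear (1,2): R1 −= (-9/4)R2 → (0, 1, 0, -3/2)
  clear (3,2): R3 −= (-35/4)R2 → (0, 0, 0, -17/2)
pivot(3,3)=-17/2: scale R3 → (0, 0, 0, 1)
  clear (0,3): R0 −= (3)R3 → (1, 0, 0, 0)
  clear (1,3): R1 −= (-3/2)R3 → (0, 1, 0, 0)
  clear (2,3): R2 −= (-1)R3 → (0, 0, 1, 0)

pivot columns: 0, 1, 2, 3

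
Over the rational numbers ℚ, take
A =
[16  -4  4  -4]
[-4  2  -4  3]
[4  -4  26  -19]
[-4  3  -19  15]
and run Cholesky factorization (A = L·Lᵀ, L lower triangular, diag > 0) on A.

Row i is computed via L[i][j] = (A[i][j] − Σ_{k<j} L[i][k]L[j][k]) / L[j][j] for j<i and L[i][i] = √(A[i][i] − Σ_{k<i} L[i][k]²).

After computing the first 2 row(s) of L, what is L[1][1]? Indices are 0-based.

L[1][1] = 1

Step 1: L[0][0] = √(16) = 4.
  L[1][0] = (-4) / L[0][0] = -1.
Step 2: L[1][1] = √(1) = 1.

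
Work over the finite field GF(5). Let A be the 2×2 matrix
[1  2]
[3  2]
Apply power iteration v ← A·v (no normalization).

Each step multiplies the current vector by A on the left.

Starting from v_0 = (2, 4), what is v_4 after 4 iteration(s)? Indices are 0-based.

v_0 = (2, 4).
v_1 = A·v_0 = (0, 4).
v_2 = A·v_1 = (3, 3).
v_3 = A·v_2 = (4, 0).
v_4 = A·v_3 = (4, 2).

v_4 = (4, 2)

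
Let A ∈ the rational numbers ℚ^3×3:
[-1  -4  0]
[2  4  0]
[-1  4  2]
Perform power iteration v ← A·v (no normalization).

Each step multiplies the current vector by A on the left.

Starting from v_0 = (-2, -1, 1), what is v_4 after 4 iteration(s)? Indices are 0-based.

v_4 = (58, -4, -530)

v_0 = (-2, -1, 1).
v_1 = A·v_0 = (6, -8, 0).
v_2 = A·v_1 = (26, -20, -38).
v_3 = A·v_2 = (54, -28, -182).
v_4 = A·v_3 = (58, -4, -530).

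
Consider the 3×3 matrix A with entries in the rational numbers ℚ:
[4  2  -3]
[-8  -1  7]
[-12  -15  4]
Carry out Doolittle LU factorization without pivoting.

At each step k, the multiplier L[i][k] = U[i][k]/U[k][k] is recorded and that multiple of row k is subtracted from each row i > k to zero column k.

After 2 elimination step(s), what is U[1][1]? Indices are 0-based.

U[1][1] = 3

[col 0] pivot 4
  R1 -= -2*R0 → (0, 3, 1)  (L[1][0] := -2)
  R2 -= -3*R0 → (0, -9, -5)  (L[2][0] := -3)
[col 1] pivot 3
  R2 -= -3*R1 → (0, 0, -2)  (L[2][1] := -3)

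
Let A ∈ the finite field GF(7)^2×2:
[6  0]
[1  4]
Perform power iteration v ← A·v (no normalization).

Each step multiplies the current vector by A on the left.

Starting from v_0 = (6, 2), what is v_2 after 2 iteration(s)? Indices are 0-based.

v_0 = (6, 2).
v_1 = A·v_0 = (1, 0).
v_2 = A·v_1 = (6, 1).

v_2 = (6, 1)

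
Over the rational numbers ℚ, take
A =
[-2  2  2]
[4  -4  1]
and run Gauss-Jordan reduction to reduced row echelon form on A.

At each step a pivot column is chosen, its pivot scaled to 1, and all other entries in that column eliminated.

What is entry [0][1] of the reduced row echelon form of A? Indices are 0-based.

M[0][1] = -1

pivot(0,0)=-2: scale R0 → (1, -1, -1)
  clear (1,0): R1 −= (4)R0 → (0, 0, 5)
col 1: no nonzero at/below row 1; advance.
pivot(1,2)=5: scale R1 → (0, 0, 1)
  clear (0,2): R0 −= (-1)R1 → (1, -1, 0)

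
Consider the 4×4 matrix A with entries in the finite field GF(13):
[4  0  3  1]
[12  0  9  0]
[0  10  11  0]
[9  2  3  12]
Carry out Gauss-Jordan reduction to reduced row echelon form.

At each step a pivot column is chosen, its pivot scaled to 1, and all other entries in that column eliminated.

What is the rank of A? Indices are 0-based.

pivot(0,0)=4: scale R0 → (1, 0, 4, 10)
  clear (1,0): R1 −= (12)R0 → (0, 0, 0, 10)
  clear (3,0): R3 −= (9)R0 → (0, 2, 6, 0)
pivot(1,1): swap R1↔R2
pivot(1,1)=10: scale R1 → (0, 1, 5, 0)
  clear (3,1): R3 −= (2)R1 → (0, 0, 9, 0)
pivot(2,2): swap R2↔R3
pivot(2,2)=9: scale R2 → (0, 0, 1, 0)
  clear (0,2): R0 −= (4)R2 → (1, 0, 0, 10)
  clear (1,2): R1 −= (5)R2 → (0, 1, 0, 0)
pivot(3,3)=10: scale R3 → (0, 0, 0, 1)
  clear (0,3): R0 −= (10)R3 → (1, 0, 0, 0)

rank = 4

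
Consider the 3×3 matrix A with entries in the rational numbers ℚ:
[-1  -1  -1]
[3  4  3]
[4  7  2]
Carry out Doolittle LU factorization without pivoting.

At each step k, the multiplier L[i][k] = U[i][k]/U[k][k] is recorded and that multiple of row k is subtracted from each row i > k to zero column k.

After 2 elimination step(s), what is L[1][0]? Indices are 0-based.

L[1][0] = -3

k=0: U[0][0]=-1
  eliminate (1,0): mult=-3, new row 1: (0, 1, 0); set L[1][0]=-3
  eliminate (2,0): mult=-4, new row 2: (0, 3, -2); set L[2][0]=-4
k=1: U[1][1]=1
  eliminate (2,1): mult=3, new row 2: (0, 0, -2); set L[2][1]=3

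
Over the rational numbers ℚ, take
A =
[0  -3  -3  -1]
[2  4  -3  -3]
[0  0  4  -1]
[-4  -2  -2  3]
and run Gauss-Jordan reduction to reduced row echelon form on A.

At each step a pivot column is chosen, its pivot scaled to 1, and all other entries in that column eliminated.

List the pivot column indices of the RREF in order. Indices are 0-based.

pivot columns: 0, 1, 2, 3

step 1: exchange rows 0,1
step 1: normalize row 0 (÷2) = (1, 2, -3/2, -3/2)
  row 3: subtract -4×row0 = (0, 6, -8, -3)
step 2: normalize row 1 (÷-3) = (0, 1, 1, 1/3)
  row 0: subtract 2×row1 = (1, 0, -7/2, -13/6)
  row 3: subtract 6×row1 = (0, 0, -14, -5)
step 3: normalize row 2 (÷4) = (0, 0, 1, -1/4)
  row 0: subtract -7/2×row2 = (1, 0, 0, -73/24)
  row 1: subtract 1×row2 = (0, 1, 0, 7/12)
  row 3: subtract -14×row2 = (0, 0, 0, -17/2)
step 4: normalize row 3 (÷-17/2) = (0, 0, 0, 1)
  row 0: subtract -73/24×row3 = (1, 0, 0, 0)
  row 1: subtract 7/12×row3 = (0, 1, 0, 0)
  row 2: subtract -1/4×row3 = (0, 0, 1, 0)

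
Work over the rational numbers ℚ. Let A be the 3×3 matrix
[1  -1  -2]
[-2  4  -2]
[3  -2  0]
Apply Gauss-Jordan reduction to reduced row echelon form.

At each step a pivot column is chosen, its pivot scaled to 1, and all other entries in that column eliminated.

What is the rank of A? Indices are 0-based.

rank = 3

pivot(0,0)=1: scale R0 → (1, -1, -2)
  clear (1,0): R1 −= (-2)R0 → (0, 2, -6)
  clear (2,0): R2 −= (3)R0 → (0, 1, 6)
pivot(1,1)=2: scale R1 → (0, 1, -3)
  clear (0,1): R0 −= (-1)R1 → (1, 0, -5)
  clear (2,1): R2 −= (1)R1 → (0, 0, 9)
pivot(2,2)=9: scale R2 → (0, 0, 1)
  clear (0,2): R0 −= (-5)R2 → (1, 0, 0)
  clear (1,2): R1 −= (-3)R2 → (0, 1, 0)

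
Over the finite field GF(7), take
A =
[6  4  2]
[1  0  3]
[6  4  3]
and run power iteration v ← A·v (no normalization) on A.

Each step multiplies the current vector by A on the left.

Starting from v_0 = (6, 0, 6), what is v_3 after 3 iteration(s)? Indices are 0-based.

v_3 = (5, 2, 5)

v_0 = (6, 0, 6).
v_1 = A·v_0 = (6, 3, 5).
v_2 = A·v_1 = (2, 0, 0).
v_3 = A·v_2 = (5, 2, 5).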